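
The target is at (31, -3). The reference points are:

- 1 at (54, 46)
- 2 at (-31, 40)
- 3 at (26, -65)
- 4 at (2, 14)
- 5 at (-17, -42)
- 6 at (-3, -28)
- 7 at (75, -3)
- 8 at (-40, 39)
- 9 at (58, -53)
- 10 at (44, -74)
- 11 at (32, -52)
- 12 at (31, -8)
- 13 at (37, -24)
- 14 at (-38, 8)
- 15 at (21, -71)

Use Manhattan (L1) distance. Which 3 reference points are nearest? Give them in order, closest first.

Distances from (31, -3):
1: |23| + |49| = 23 + 49 = 72
2: |-62| + |43| = 62 + 43 = 105
3: |-5| + |-62| = 5 + 62 = 67
4: |-29| + |17| = 29 + 17 = 46
5: |-48| + |-39| = 48 + 39 = 87
6: |-34| + |-25| = 34 + 25 = 59
7: |44| + |0| = 44 + 0 = 44
8: |-71| + |42| = 71 + 42 = 113
9: |27| + |-50| = 27 + 50 = 77
10: |13| + |-71| = 13 + 71 = 84
11: |1| + |-49| = 1 + 49 = 50
12: |0| + |-5| = 0 + 5 = 5
13: |6| + |-21| = 6 + 21 = 27
14: |-69| + |11| = 69 + 11 = 80
15: |-10| + |-68| = 10 + 68 = 78
Sorted: 12 (5) < 13 (27) < 7 (44) < 4 (46) < 11 (50) < …

12, 13, 7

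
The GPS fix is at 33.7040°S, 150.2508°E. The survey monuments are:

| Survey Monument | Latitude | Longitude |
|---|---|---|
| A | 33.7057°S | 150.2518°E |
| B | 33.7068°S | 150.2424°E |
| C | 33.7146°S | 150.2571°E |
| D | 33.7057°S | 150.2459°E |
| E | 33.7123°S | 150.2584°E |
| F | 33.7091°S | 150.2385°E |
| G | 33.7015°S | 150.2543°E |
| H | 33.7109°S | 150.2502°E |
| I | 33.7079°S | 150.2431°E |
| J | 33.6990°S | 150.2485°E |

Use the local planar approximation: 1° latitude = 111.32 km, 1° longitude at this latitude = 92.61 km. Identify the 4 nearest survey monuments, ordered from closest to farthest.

A, G, D, J

Distances from 33.7040°S, 150.2508°E:
A: 0.2107 km
B: 0.8380 km
C: 1.3164 km
D: 0.4917 km
E: 1.1615 km
F: 1.2727 km
G: 0.4272 km
H: 0.7701 km
I: 0.8349 km
J: 0.5960 km
Sorted: A (0.2107 km) < G (0.4272 km) < D (0.4917 km) < J (0.5960 km) < H (0.7701 km) < I (0.8349 km) < …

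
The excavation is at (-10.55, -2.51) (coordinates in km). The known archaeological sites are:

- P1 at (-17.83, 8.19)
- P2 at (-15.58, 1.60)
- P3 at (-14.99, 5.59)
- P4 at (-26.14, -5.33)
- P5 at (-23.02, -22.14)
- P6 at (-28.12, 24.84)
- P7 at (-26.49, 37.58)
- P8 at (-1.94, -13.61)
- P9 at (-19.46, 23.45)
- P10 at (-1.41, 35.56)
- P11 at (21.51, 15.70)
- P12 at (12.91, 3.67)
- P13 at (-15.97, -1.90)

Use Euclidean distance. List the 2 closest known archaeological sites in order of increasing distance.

P13, P2

Distances from (-10.55, -2.51):
P1: √((-7.28)² + (10.70)²) = √(52.9984 + 114.4900) = 12.94 km
P2: √((-5.03)² + (4.11)²) = √(25.3009 + 16.8921) = 6.50 km
P3: √((-4.44)² + (8.10)²) = √(19.7136 + 65.6100) = 9.24 km
P4: √((-15.59)² + (-2.82)²) = √(243.0481 + 7.9524) = 15.84 km
P5: √((-12.47)² + (-19.63)²) = √(155.5009 + 385.3369) = 23.26 km
P6: √((-17.57)² + (27.35)²) = √(308.7049 + 748.0225) = 32.51 km
P7: √((-15.94)² + (40.09)²) = √(254.0836 + 1607.2081) = 43.14 km
P8: √((8.61)² + (-11.10)²) = √(74.1321 + 123.2100) = 14.05 km
P9: √((-8.91)² + (25.96)²) = √(79.3881 + 673.9216) = 27.45 km
P10: √((9.14)² + (38.07)²) = √(83.5396 + 1449.3249) = 39.15 km
P11: √((32.06)² + (18.21)²) = √(1027.8436 + 331.6041) = 36.87 km
P12: √((23.46)² + (6.18)²) = √(550.3716 + 38.1924) = 24.26 km
P13: √((-5.42)² + (0.61)²) = √(29.3764 + 0.3721) = 5.45 km
Sorted: P13 (5.45 km) < P2 (6.50 km) < P3 (9.24 km) < P1 (12.94 km) < …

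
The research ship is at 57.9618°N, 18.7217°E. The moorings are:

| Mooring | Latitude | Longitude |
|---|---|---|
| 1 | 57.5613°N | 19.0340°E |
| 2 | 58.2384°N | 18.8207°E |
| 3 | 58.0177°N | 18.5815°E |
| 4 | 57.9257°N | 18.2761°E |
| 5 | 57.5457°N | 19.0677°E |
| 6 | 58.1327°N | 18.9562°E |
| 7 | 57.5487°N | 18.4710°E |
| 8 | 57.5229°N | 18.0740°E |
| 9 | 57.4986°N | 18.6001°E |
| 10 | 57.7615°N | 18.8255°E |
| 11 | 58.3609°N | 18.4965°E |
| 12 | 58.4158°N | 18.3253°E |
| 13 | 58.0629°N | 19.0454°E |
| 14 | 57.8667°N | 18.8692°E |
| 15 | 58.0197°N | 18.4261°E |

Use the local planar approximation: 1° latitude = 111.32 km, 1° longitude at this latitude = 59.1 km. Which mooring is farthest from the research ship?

Distances from 57.9618°N, 18.7217°E:
1: √((-0.4005·111.32)² + (0.3123·59.1)²) = √(1987.702739 + 340.658265) = 48.2531 km
2: √((0.2766·111.32)² + (0.0990·59.1)²) = √(948.092578 + 34.233031) = 31.3421 km
3: √((0.0559·111.32)² + (-0.1402·59.1)²) = √(38.723090 + 68.654813) = 10.3623 km
4: √((-0.0361·111.32)² + (-0.4456·59.1)²) = √(16.149564 + 693.530118) = 26.6398 km
5: √((-0.4161·111.32)² + (0.3460·59.1)²) = √(2145.565745 + 418.145242) = 50.6331 km
6: √((0.1709·111.32)² + (0.2345·59.1)²) = √(361.934949 + 192.070495) = 23.5373 km
7: √((-0.4131·111.32)² + (-0.2507·59.1)²) = √(2114.739052 + 219.524820) = 48.3142 km
8: √((-0.4389·111.32)² + (-0.6477·59.1)²) = √(2387.138169 + 1465.287200) = 62.0679 km
9: √((-0.4632·111.32)² + (-0.1216·59.1)²) = √(2658.786695 + 51.646645) = 52.0618 km
10: √((-0.2003·111.32)² + (0.1038·59.1)²) = √(497.173868 + 37.633072) = 23.1259 km
11: √((0.3991·111.32)² + (-0.2252·59.1)²) = √(1973.830479 + 177.137999) = 46.3785 km
12: √((0.4540·111.32)² + (-0.3964·59.1)²) = √(2554.218823 + 548.835574) = 55.7051 km
13: √((0.1011·111.32)² + (0.3237·59.1)²) = √(126.662690 + 365.982535) = 22.1956 km
14: √((-0.0951·111.32)² + (0.1475·59.1)²) = √(112.074660 + 75.990448) = 13.7137 km
15: √((0.0579·111.32)² + (-0.2956·59.1)²) = √(41.543542 + 305.199502) = 18.6210 km
Maximum: 8 at 62.0679 km.

8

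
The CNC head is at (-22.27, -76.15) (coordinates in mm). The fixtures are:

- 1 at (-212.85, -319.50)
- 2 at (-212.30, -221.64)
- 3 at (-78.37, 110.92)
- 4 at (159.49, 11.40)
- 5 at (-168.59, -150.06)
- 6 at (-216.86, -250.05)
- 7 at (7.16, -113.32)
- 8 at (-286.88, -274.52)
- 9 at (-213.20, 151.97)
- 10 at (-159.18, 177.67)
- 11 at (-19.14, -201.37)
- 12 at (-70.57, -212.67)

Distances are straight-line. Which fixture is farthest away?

Distances from (-22.27, -76.15):
1: 309.10 mm
2: 239.33 mm
3: 195.30 mm
4: 201.75 mm
5: 163.93 mm
6: 260.97 mm
7: 47.41 mm
8: 330.71 mm
9: 297.48 mm
10: 288.39 mm
11: 125.26 mm
12: 144.81 mm
Maximum: 8 at 330.71 mm.

8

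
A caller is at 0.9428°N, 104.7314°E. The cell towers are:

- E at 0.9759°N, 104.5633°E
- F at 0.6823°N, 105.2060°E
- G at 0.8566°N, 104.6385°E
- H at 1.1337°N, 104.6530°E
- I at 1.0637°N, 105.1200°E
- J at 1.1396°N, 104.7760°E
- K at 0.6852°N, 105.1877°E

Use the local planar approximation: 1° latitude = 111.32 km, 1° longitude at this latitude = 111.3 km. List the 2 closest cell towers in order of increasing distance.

Distances from 0.9428°N, 104.7314°E:
E: √((0.0331·111.32)² + (-0.1681·111.3)²) = √(13.576955 + 350.046513) = 19.0689 km
F: √((-0.2605·111.32)² + (0.4746·111.3)²) = √(840.933881 + 2790.267216) = 60.2594 km
G: √((-0.0862·111.32)² + (-0.0929·111.3)²) = √(92.079071 + 106.910844) = 14.1064 km
H: √((0.1909·111.32)² + (-0.0784·111.3)²) = √(451.604491 + 76.141680) = 22.9727 km
I: √((0.1209·111.32)² + (0.3886·111.3)²) = √(181.133591 + 1870.664571) = 45.2968 km
J: √((0.1968·111.32)² + (0.0446·111.3)²) = √(479.950649 + 24.641097) = 22.4631 km
K: √((-0.2576·111.32)² + (0.4563·111.3)²) = √(822.314811 + 2579.237095) = 58.3228 km
Sorted: G (14.1064 km) < E (19.0689 km) < J (22.4631 km) < H (22.9727 km) < …

G, E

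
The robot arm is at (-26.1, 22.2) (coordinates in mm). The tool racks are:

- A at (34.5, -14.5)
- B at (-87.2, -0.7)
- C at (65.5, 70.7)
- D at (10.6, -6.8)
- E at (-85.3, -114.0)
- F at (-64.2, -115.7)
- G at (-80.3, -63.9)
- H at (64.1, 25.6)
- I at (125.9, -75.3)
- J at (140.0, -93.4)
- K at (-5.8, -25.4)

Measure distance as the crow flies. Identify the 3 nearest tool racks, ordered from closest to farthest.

Distances from (-26.1, 22.2):
A: √((60.6)² + (-36.7)²) = √(3672.360 + 1346.890) = 70.8 mm
B: √((-61.1)² + (-22.9)²) = √(3733.210 + 524.410) = 65.3 mm
C: √((91.6)² + (48.5)²) = √(8390.560 + 2352.250) = 103.6 mm
D: √((36.7)² + (-29.0)²) = √(1346.890 + 841.000) = 46.8 mm
E: √((-59.2)² + (-136.2)²) = √(3504.640 + 18550.440) = 148.5 mm
F: √((-38.1)² + (-137.9)²) = √(1451.610 + 19016.410) = 143.1 mm
G: √((-54.2)² + (-86.1)²) = √(2937.640 + 7413.210) = 101.7 mm
H: √((90.2)² + (3.4)²) = √(8136.040 + 11.560) = 90.3 mm
I: √((152.0)² + (-97.5)²) = √(23104.000 + 9506.250) = 180.6 mm
J: √((166.1)² + (-115.6)²) = √(27589.210 + 13363.360) = 202.4 mm
K: √((20.3)² + (-47.6)²) = √(412.090 + 2265.760) = 51.7 mm
Sorted: D (46.8 mm) < K (51.7 mm) < B (65.3 mm) < A (70.8 mm) < H (90.3 mm) < …

D, K, B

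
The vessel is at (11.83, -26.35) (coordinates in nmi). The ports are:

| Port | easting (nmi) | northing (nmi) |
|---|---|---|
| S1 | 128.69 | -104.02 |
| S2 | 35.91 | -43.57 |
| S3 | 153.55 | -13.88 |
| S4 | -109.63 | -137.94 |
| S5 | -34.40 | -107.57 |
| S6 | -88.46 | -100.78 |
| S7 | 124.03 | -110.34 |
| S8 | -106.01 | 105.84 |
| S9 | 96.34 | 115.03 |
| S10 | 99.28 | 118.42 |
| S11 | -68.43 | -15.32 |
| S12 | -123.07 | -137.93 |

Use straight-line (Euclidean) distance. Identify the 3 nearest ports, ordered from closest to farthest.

S2, S11, S5

Distances from (11.83, -26.35):
S1: √((116.86)² + (-77.67)²) = √(13656.2596 + 6032.6289) = 140.32 nmi
S2: √((24.08)² + (-17.22)²) = √(579.8464 + 296.5284) = 29.60 nmi
S3: √((141.72)² + (12.47)²) = √(20084.5584 + 155.5009) = 142.27 nmi
S4: √((-121.46)² + (-111.59)²) = √(14752.5316 + 12452.3281) = 164.94 nmi
S5: √((-46.23)² + (-81.22)²) = √(2137.2129 + 6596.6884) = 93.46 nmi
S6: √((-100.29)² + (-74.43)²) = √(10058.0841 + 5539.8249) = 124.89 nmi
S7: √((112.20)² + (-83.99)²) = √(12588.8400 + 7054.3201) = 140.15 nmi
S8: √((-117.84)² + (132.19)²) = √(13886.2656 + 17474.1961) = 177.09 nmi
S9: √((84.51)² + (141.38)²) = √(7141.9401 + 19988.3044) = 164.71 nmi
S10: √((87.45)² + (144.77)²) = √(7647.5025 + 20958.3529) = 169.13 nmi
S11: √((-80.26)² + (11.03)²) = √(6441.6676 + 121.6609) = 81.01 nmi
S12: √((-134.90)² + (-111.58)²) = √(18198.0100 + 12450.0964) = 175.07 nmi
Sorted: S2 (29.60 nmi) < S11 (81.01 nmi) < S5 (93.46 nmi) < S6 (124.89 nmi) < S7 (140.15 nmi) < …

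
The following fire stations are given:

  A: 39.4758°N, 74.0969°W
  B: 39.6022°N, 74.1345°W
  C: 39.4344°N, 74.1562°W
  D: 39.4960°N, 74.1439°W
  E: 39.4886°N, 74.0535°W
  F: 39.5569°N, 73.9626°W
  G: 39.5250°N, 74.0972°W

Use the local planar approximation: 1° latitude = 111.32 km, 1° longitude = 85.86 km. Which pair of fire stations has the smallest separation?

A and E

Pairwise distances:
A–B: 14.4364 km
A–C: 6.8675 km
A–D: 4.6196 km
A–E: 3.9895 km
A–F: 14.6448 km
A–G: 5.4770 km
B–C: 18.7722 km
B–D: 11.8497 km
B–E: 14.4322 km
B–F: 15.5970 km
B–G: 9.1712 km
C–D: 6.9382 km
C–E: 10.6845 km
C–F: 21.5004 km
C–G: 11.2863 km
D–E: 7.8053 km
D–F: 16.9786 km
D–G: 5.1477 km
E–F: 10.8959 km
E–G: 5.5224 km
F–G: 12.0900 km
Closest pair: A–E at 3.9895 km.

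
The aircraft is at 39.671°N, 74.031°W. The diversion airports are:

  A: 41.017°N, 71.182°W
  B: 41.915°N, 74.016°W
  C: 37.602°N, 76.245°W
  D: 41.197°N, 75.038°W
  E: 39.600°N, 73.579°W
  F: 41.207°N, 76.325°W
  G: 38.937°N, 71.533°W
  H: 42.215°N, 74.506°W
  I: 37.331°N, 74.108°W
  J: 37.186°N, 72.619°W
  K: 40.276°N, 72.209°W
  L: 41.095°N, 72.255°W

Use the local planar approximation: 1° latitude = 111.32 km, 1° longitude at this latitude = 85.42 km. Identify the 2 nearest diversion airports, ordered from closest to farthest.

E, K

Distances from 39.671°N, 74.031°W:
A: √((1.346·111.32)² + (2.849·85.42)²) = √(22451.04266 + 59224.85862) = 285.790 km
B: √((2.244·111.32)² + (0.015·85.42)²) = √(62401.07917 + 1.64173) = 249.805 km
C: √((-2.069·111.32)² + (-2.214·85.42)²) = √(53047.79989 + 35766.32901) = 298.017 km
D: √((1.526·111.32)² + (-1.007·85.42)²) = √(28857.28460 + 7399.08600) = 190.411 km
E: √((-0.071·111.32)² + (0.452·85.42)²) = √(62.46879 + 1490.71974) = 39.411 km
F: √((1.536·111.32)² + (-2.294·85.42)²) = √(29236.73200 + 38397.76632) = 260.066 km
G: √((-0.734·111.32)² + (2.498·85.42)²) = √(6676.34107 + 45530.66592) = 228.489 km
H: √((2.544·111.32)² + (-0.475·85.42)²) = √(80201.15252 + 1646.29005) = 286.090 km
I: √((-2.340·111.32)² + (-0.077·85.42)²) = √(67854.41493 + 43.26140) = 260.572 km
J: √((-2.485·111.32)² + (1.412·85.42)²) = √(76524.26755 + 14547.50542) = 301.781 km
K: √((0.605·111.32)² + (1.822·85.42)²) = √(4535.83392 + 24222.32793) = 169.582 km
L: √((1.424·111.32)² + (1.776·85.42)²) = √(25128.48895 + 23014.68616) = 219.416 km
Sorted: E (39.411 km) < K (169.582 km) < D (190.411 km) < L (219.416 km) < …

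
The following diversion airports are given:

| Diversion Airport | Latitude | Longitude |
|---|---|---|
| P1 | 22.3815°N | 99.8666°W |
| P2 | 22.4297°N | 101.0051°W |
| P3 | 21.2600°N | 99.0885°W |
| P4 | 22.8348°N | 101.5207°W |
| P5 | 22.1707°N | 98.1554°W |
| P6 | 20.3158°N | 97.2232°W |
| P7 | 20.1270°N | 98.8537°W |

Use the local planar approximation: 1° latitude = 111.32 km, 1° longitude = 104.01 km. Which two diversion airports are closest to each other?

Pairwise distances:
P1–P2: 118.5369 km
P1–P3: 148.7819 km
P1–P4: 179.2906 km
P1–P5: 179.5222 km
P1–P6: 358.4281 km
P1–P7: 272.1863 km
P2–P3: 238.1041 km
P2–P4: 70.0681 km
P2–P5: 297.7963 km
P2–P6: 458.3707 km
P2–P7: 340.2648 km
P3–P4: 307.7789 km
P3–P5: 140.3452 km
P3–P6: 220.6526 km
P3–P7: 128.4682 km
P4–P5: 357.7467 km
P4–P6: 527.6613 km
P4–P7: 409.6453 km
P5–P6: 228.1183 km
P5–P7: 238.8169 km
P6–P7: 170.8857 km
Closest pair: P2–P4 at 70.0681 km.

P2 and P4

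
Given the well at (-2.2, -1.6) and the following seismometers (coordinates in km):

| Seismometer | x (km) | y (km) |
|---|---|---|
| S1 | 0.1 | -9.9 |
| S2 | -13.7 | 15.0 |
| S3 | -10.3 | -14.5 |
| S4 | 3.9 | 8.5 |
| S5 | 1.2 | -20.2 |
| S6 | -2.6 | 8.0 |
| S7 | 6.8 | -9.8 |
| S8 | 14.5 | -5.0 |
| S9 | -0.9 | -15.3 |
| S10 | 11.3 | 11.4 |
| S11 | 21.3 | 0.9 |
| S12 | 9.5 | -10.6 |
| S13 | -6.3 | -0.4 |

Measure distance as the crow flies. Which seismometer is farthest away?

Distances from (-2.2, -1.6):
S1: √((2.3)² + (-8.3)²) = √(5.290 + 68.890) = 8.6 km
S2: √((-11.5)² + (16.6)²) = √(132.250 + 275.560) = 20.2 km
S3: √((-8.1)² + (-12.9)²) = √(65.610 + 166.410) = 15.2 km
S4: √((6.1)² + (10.1)²) = √(37.210 + 102.010) = 11.8 km
S5: √((3.4)² + (-18.6)²) = √(11.560 + 345.960) = 18.9 km
S6: √((-0.4)² + (9.6)²) = √(0.160 + 92.160) = 9.6 km
S7: √((9.0)² + (-8.2)²) = √(81.000 + 67.240) = 12.2 km
S8: √((16.7)² + (-3.4)²) = √(278.890 + 11.560) = 17.0 km
S9: √((1.3)² + (-13.7)²) = √(1.690 + 187.690) = 13.8 km
S10: √((13.5)² + (13.0)²) = √(182.250 + 169.000) = 18.7 km
S11: √((23.5)² + (2.5)²) = √(552.250 + 6.250) = 23.6 km
S12: √((11.7)² + (-9.0)²) = √(136.890 + 81.000) = 14.8 km
S13: √((-4.1)² + (1.2)²) = √(16.810 + 1.440) = 4.3 km
Maximum: S11 at 23.6 km.

S11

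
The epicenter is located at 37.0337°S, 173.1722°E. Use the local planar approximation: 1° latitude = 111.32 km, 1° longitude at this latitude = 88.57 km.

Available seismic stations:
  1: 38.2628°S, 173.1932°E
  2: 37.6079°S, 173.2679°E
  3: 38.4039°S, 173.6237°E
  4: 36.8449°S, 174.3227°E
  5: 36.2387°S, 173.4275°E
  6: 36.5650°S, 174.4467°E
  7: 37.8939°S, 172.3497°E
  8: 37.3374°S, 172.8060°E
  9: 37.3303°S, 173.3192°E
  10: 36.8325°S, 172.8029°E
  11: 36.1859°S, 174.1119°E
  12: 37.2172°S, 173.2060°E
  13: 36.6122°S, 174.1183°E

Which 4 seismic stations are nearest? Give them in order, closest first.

12, 9, 10, 8

Distances from 37.0337°S, 173.1722°E:
1: √((-1.2291·111.32)² + (0.0210·88.57)²) = √(18720.646071 + 3.459488) = 136.8361 km
2: √((-0.5742·111.32)² + (0.0957·88.57)²) = √(4085.759241 + 71.845102) = 64.4795 km
3: √((-1.3702·111.32)² + (0.4515·88.57)²) = √(23265.603460 + 1599.148513) = 157.6856 km
4: √((0.1888·111.32)² + (1.1505·88.57)²) = √(441.723368 + 10383.566183) = 104.0447 km
5: √((0.7950·111.32)² + (0.2553·88.57)²) = √(7832.143800 + 511.298971) = 91.3424 km
6: √((0.4687·111.32)² + (1.2745·88.57)²) = √(2722.302001 + 12742.450904) = 124.3574 km
7: √((-0.8602·111.32)² + (-0.8225·88.57)²) = √(9169.491912 + 5306.951304) = 120.3181 km
8: √((-0.3037·111.32)² + (-0.3662·88.57)²) = √(1142.973021 + 1051.986022) = 46.8504 km
9: √((-0.2966·111.32)² + (0.1470·88.57)²) = √(1090.156099 + 169.514932) = 35.4918 km
10: √((0.2012·111.32)² + (-0.3693·88.57)²) = √(501.651769 + 1069.872205) = 39.6425 km
11: √((0.8478·111.32)² + (0.9397·88.57)²) = √(8907.036249 + 6927.104560) = 125.8338 km
12: √((-0.1835·111.32)² + (0.0338·88.57)²) = √(417.271317 + 8.962036) = 20.6454 km
13: √((0.4215·111.32)² + (0.9461·88.57)²) = √(2201.615901 + 7021.782521) = 96.0385 km
Sorted: 12 (20.6454 km) < 9 (35.4918 km) < 10 (39.6425 km) < 8 (46.8504 km) < 2 (64.4795 km) < 5 (91.3424 km) < …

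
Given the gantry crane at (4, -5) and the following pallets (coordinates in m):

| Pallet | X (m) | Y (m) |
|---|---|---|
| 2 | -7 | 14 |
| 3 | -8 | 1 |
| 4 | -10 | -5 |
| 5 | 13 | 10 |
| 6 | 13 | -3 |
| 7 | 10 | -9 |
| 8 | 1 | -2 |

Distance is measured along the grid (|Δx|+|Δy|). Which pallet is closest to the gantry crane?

Distances from (4, -5):
2: 30 m
3: 18 m
4: 14 m
5: 24 m
6: 11 m
7: 10 m
8: 6 m
Minimum: 8 at 6 m.

8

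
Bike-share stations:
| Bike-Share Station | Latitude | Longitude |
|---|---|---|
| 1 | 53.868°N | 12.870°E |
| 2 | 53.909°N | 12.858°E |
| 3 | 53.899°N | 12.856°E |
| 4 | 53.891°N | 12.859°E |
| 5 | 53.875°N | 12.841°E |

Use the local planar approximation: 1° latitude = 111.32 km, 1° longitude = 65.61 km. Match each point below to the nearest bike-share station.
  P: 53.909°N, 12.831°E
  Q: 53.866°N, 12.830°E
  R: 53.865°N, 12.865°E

P→2; Q→5; R→1

P at 53.909°N, 12.831°E:
  1: 5.232 km
  2: 1.771 km
  3: 1.982 km
  4: 2.718 km
  5: 3.841 km
  → nearest: 2 (1.771 km)
Q at 53.866°N, 12.830°E:
  1: 2.634 km
  2: 5.127 km
  3: 4.050 km
  4: 3.371 km
  5: 1.235 km
  → nearest: 5 (1.235 km)
R at 53.865°N, 12.865°E:
  1: 0.468 km
  2: 4.920 km
  3: 3.831 km
  4: 2.921 km
  5: 1.928 km
  → nearest: 1 (0.468 km)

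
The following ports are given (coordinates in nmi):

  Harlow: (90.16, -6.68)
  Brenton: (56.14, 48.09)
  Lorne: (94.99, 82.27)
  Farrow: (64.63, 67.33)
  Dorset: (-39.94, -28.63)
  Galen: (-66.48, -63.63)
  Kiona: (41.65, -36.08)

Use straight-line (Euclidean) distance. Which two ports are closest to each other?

Brenton and Farrow

Pairwise distances:
Harlow–Brenton: 64.48 nmi
Harlow–Lorne: 89.08 nmi
Harlow–Farrow: 78.29 nmi
Harlow–Dorset: 131.94 nmi
Harlow–Galen: 166.67 nmi
Harlow–Kiona: 56.72 nmi
Brenton–Lorne: 51.75 nmi
Brenton–Farrow: 21.03 nmi
Brenton–Dorset: 122.95 nmi
Brenton–Galen: 165.88 nmi
Brenton–Kiona: 85.41 nmi
Lorne–Farrow: 33.84 nmi
Lorne–Dorset: 174.66 nmi
Lorne–Galen: 217.62 nmi
Lorne–Kiona: 129.81 nmi
Farrow–Dorset: 141.93 nmi
Farrow–Galen: 185.31 nmi
Farrow–Kiona: 105.93 nmi
Dorset–Galen: 43.92 nmi
Dorset–Kiona: 81.93 nmi
Galen–Kiona: 111.58 nmi
Closest pair: Brenton–Farrow at 21.03 nmi.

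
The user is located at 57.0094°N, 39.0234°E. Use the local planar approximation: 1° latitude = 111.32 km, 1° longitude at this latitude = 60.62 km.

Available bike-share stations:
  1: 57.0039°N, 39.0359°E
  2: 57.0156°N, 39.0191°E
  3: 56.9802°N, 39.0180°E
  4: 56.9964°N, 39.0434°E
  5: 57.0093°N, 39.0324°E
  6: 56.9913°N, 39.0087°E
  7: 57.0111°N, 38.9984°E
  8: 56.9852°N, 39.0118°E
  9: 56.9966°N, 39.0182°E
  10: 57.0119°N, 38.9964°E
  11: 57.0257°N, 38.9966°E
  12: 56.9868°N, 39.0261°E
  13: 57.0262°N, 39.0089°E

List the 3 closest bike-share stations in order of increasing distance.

Distances from 57.0094°N, 39.0234°E:
1: √((-0.0055·111.32)² + (0.0125·60.62)²) = √(0.374862 + 0.574185) = 0.9742 km
2: √((0.0062·111.32)² + (-0.0043·60.62)²) = √(0.476354 + 0.067947) = 0.7378 km
3: √((-0.0292·111.32)² + (-0.0054·60.62)²) = √(10.566036 + 0.107157) = 3.2670 km
4: √((-0.0130·111.32)² + (0.0200·60.62)²) = √(2.094272 + 1.469914) = 1.8879 km
5: √((-0.0001·111.32)² + (0.0090·60.62)²) = √(0.000124 + 0.297658) = 0.5457 km
6: √((-0.0181·111.32)² + (-0.0147·60.62)²) = √(4.059790 + 0.794084) = 2.2032 km
7: √((0.0017·111.32)² + (-0.0250·60.62)²) = √(0.035813 + 2.296740) = 1.5273 km
8: √((-0.0242·111.32)² + (-0.0116·60.62)²) = √(7.257334 + 0.494479) = 2.7842 km
9: √((-0.0128·111.32)² + (-0.0052·60.62)²) = √(2.030329 + 0.099366) = 1.4593 km
10: √((0.0025·111.32)² + (-0.0270·60.62)²) = √(0.077451 + 2.678918) = 1.6602 km
11: √((0.0163·111.32)² + (-0.0268·60.62)²) = √(3.292468 + 2.639377) = 2.4355 km
12: √((-0.0226·111.32)² + (0.0027·60.62)²) = √(6.329411 + 0.026789) = 2.5212 km
13: √((0.0168·111.32)² + (-0.0145·60.62)²) = √(3.497558 + 0.772623) = 2.0664 km
Sorted: 5 (0.5457 km) < 2 (0.7378 km) < 1 (0.9742 km) < 9 (1.4593 km) < 7 (1.5273 km) < …

5, 2, 1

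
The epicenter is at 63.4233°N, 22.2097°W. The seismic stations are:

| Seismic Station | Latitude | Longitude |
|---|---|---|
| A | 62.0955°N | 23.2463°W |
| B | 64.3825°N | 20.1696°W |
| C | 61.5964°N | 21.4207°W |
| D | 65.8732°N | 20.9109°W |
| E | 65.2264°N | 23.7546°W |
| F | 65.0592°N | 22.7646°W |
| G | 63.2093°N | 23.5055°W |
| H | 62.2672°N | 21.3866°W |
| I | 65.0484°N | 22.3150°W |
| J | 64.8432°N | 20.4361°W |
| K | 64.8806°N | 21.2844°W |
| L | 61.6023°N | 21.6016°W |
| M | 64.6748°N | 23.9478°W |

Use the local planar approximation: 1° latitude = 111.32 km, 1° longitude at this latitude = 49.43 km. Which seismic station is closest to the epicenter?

Distances from 63.4233°N, 22.2097°W:
A: 156.4399 km
B: 146.8697 km
C: 207.0763 km
D: 280.1774 km
E: 214.7568 km
F: 184.1624 km
G: 68.3381 km
H: 134.9751 km
I: 180.9810 km
J: 180.7481 km
K: 168.5509 km
L: 204.9301 km
M: 163.6780 km
Minimum: G at 68.3381 km.

G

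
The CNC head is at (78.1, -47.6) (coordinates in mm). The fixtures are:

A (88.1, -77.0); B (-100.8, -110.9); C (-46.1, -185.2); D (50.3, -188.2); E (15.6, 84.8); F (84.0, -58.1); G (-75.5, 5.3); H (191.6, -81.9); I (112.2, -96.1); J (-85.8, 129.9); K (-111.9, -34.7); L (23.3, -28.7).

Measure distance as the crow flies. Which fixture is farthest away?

Distances from (78.1, -47.6):
A: √((10.0)² + (-29.4)²) = √(100.000 + 864.360) = 31.1 mm
B: √((-178.9)² + (-63.3)²) = √(32005.210 + 4006.890) = 189.8 mm
C: √((-124.2)² + (-137.6)²) = √(15425.640 + 18933.760) = 185.4 mm
D: √((-27.8)² + (-140.6)²) = √(772.840 + 19768.360) = 143.3 mm
E: √((-62.5)² + (132.4)²) = √(3906.250 + 17529.760) = 146.4 mm
F: √((5.9)² + (-10.5)²) = √(34.810 + 110.250) = 12.0 mm
G: √((-153.6)² + (52.9)²) = √(23592.960 + 2798.410) = 162.5 mm
H: √((113.5)² + (-34.3)²) = √(12882.250 + 1176.490) = 118.6 mm
I: √((34.1)² + (-48.5)²) = √(1162.810 + 2352.250) = 59.3 mm
J: √((-163.9)² + (177.5)²) = √(26863.210 + 31506.250) = 241.6 mm
K: √((-190.0)² + (12.9)²) = √(36100.000 + 166.410) = 190.4 mm
L: √((-54.8)² + (18.9)²) = √(3003.040 + 357.210) = 58.0 mm
Maximum: J at 241.6 mm.

J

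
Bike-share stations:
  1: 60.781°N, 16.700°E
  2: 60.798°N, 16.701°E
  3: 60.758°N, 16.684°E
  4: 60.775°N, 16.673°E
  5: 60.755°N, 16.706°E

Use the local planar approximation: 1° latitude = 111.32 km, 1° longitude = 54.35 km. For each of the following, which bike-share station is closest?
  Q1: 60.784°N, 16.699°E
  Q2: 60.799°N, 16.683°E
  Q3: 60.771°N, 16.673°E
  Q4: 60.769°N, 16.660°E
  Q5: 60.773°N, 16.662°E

Q1→1; Q2→2; Q3→4; Q4→4; Q5→4

Q1 at 60.784°N, 16.699°E:
  1: √((-0.003·111.32)² + (0.001·54.35)²) = √(0.11153 + 0.00295) = 0.338 km
  2: √((0.014·111.32)² + (0.002·54.35)²) = √(2.42886 + 0.01182) = 1.562 km
  3: √((-0.026·111.32)² + (-0.015·54.35)²) = √(8.37709 + 0.66463) = 3.007 km
  4: √((-0.009·111.32)² + (-0.026·54.35)²) = √(1.00376 + 1.99685) = 1.732 km
  5: √((-0.029·111.32)² + (0.007·54.35)²) = √(10.42179 + 0.14474) = 3.251 km
  → nearest: 1 (0.338 km)
Q2 at 60.799°N, 16.683°E:
  1: √((-0.018·111.32)² + (0.017·54.35)²) = √(4.01505 + 0.85368) = 2.207 km
  2: √((-0.001·111.32)² + (0.018·54.35)²) = √(0.01239 + 0.95707) = 0.985 km
  3: √((-0.041·111.32)² + (0.001·54.35)²) = √(20.83119 + 0.00295) = 4.564 km
  4: √((-0.024·111.32)² + (-0.010·54.35)²) = √(7.13787 + 0.29539) = 2.726 km
  5: √((-0.044·111.32)² + (0.023·54.35)²) = √(23.99119 + 1.56263) = 5.055 km
  → nearest: 2 (0.985 km)
Q3 at 60.771°N, 16.673°E:
  1: √((0.010·111.32)² + (0.027·54.35)²) = √(1.23921 + 2.15341) = 1.842 km
  2: √((0.027·111.32)² + (0.028·54.35)²) = √(9.03387 + 2.31588) = 3.369 km
  3: √((-0.013·111.32)² + (0.011·54.35)²) = √(2.09427 + 0.35742) = 1.566 km
  4: √((0.004·111.32)² + (0.000·54.35)²) = √(0.19827 + 0.00000) = 0.445 km
  5: √((-0.016·111.32)² + (0.033·54.35)²) = √(3.17239 + 3.21682) = 2.528 km
  → nearest: 4 (0.445 km)
Q4 at 60.769°N, 16.660°E:
  1: √((0.012·111.32)² + (0.040·54.35)²) = √(1.78447 + 4.72628) = 2.552 km
  2: √((0.029·111.32)² + (0.041·54.35)²) = √(10.42179 + 4.96554) = 3.923 km
  3: √((-0.011·111.32)² + (0.024·54.35)²) = √(1.49945 + 1.70146) = 1.789 km
  4: √((0.006·111.32)² + (0.013·54.35)²) = √(0.44612 + 0.49921) = 0.972 km
  5: √((-0.014·111.32)² + (0.046·54.35)²) = √(2.42886 + 6.25050) = 2.946 km
  → nearest: 4 (0.972 km)
Q5 at 60.773°N, 16.662°E:
  1: √((0.008·111.32)² + (0.038·54.35)²) = √(0.79310 + 4.26546) = 2.249 km
  2: √((0.025·111.32)² + (0.039·54.35)²) = √(7.74509 + 4.49292) = 3.498 km
  3: √((-0.015·111.32)² + (0.022·54.35)²) = √(2.78823 + 1.42970) = 2.054 km
  4: √((0.002·111.32)² + (0.011·54.35)²) = √(0.04957 + 0.35742) = 0.638 km
  5: √((-0.018·111.32)² + (0.044·54.35)²) = √(4.01505 + 5.71879) = 3.120 km
  → nearest: 4 (0.638 km)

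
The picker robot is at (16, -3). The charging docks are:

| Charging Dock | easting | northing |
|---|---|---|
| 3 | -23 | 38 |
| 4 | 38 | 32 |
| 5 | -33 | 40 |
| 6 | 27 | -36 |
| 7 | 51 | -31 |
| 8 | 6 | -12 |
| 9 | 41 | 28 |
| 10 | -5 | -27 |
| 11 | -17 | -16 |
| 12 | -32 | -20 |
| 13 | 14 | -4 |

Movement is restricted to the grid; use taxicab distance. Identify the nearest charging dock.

13

Distances from (16, -3):
3: |-39| + |41| = 39 + 41 = 80
4: |22| + |35| = 22 + 35 = 57
5: |-49| + |43| = 49 + 43 = 92
6: |11| + |-33| = 11 + 33 = 44
7: |35| + |-28| = 35 + 28 = 63
8: |-10| + |-9| = 10 + 9 = 19
9: |25| + |31| = 25 + 31 = 56
10: |-21| + |-24| = 21 + 24 = 45
11: |-33| + |-13| = 33 + 13 = 46
12: |-48| + |-17| = 48 + 17 = 65
13: |-2| + |-1| = 2 + 1 = 3
Minimum: 13 at 3.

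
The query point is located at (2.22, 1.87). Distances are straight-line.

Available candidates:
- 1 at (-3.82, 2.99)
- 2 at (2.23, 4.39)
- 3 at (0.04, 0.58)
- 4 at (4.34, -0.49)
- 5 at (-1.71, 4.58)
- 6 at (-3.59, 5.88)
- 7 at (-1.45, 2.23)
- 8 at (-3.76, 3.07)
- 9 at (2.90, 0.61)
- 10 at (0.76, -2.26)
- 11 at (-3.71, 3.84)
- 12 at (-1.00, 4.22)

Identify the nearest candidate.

Distances from (2.22, 1.87):
1: √((-6.04)² + (1.12)²) = √(36.4816 + 1.2544) = 6.14
2: √((0.01)² + (2.52)²) = √(0.0001 + 6.3504) = 2.52
3: √((-2.18)² + (-1.29)²) = √(4.7524 + 1.6641) = 2.53
4: √((2.12)² + (-2.36)²) = √(4.4944 + 5.5696) = 3.17
5: √((-3.93)² + (2.71)²) = √(15.4449 + 7.3441) = 4.77
6: √((-5.81)² + (4.01)²) = √(33.7561 + 16.0801) = 7.06
7: √((-3.67)² + (0.36)²) = √(13.4689 + 0.1296) = 3.69
8: √((-5.98)² + (1.20)²) = √(35.7604 + 1.4400) = 6.10
9: √((0.68)² + (-1.26)²) = √(0.4624 + 1.5876) = 1.43
10: √((-1.46)² + (-4.13)²) = √(2.1316 + 17.0569) = 4.38
11: √((-5.93)² + (1.97)²) = √(35.1649 + 3.8809) = 6.25
12: √((-3.22)² + (2.35)²) = √(10.3684 + 5.5225) = 3.99
Minimum: 9 at 1.43.

9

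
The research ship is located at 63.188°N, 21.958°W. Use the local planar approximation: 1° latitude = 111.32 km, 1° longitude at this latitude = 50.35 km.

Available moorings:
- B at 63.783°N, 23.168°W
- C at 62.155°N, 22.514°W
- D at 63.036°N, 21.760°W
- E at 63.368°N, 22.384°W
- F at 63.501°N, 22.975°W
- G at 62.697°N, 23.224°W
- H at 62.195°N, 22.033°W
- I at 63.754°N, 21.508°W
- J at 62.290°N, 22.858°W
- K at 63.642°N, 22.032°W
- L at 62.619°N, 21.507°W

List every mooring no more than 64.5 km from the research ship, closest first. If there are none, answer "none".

D, E, K, F

Distances from 63.188°N, 21.958°W:
B: √((0.595·111.32)² + (-1.210·50.35)²) = √(4387.12821 + 3711.67285) = 89.993 km
C: √((-1.033·111.32)² + (-0.556·50.35)²) = √(13223.51884 + 783.69763) = 118.352 km
D: √((-0.152·111.32)² + (0.198·50.35)²) = √(286.30806 + 99.38694) = 19.639 km
E: √((0.180·111.32)² + (-0.426·50.35)²) = √(401.50541 + 460.06389) = 29.353 km
F: √((0.313·111.32)² + (-1.017·50.35)²) = √(1214.04580 + 2622.04932) = 61.936 km
G: √((-0.491·111.32)² + (-1.266·50.35)²) = √(2987.51008 + 4063.18280) = 83.968 km
H: √((-0.993·111.32)² + (-0.075·50.35)²) = √(12219.25962 + 14.26006) = 110.605 km
I: √((0.566·111.32)² + (0.450·50.35)²) = √(3969.89717 + 513.36231) = 66.957 km
J: √((-0.898·111.32)² + (-0.900·50.35)²) = √(9993.07320 + 2053.44923) = 109.757 km
K: √((0.454·111.32)² + (-0.074·50.35)²) = √(2554.21882 + 13.88233) = 50.676 km
L: √((-0.569·111.32)² + (0.451·50.35)²) = √(4012.09242 + 515.64645) = 67.288 km
Threshold 64.5 km: D (19.639 km), E (29.353 km), K (50.676 km), F (61.936 km) are within range.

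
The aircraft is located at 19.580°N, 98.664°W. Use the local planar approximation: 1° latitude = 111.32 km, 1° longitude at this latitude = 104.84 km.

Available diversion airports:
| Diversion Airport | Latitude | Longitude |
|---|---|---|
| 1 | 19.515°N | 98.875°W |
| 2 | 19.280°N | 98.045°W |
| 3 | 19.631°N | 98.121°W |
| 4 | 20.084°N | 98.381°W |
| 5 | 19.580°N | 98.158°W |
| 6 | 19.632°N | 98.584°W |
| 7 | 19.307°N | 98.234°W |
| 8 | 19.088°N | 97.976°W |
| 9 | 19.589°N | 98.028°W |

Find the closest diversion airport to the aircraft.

6

Distances from 19.580°N, 98.664°W:
1: 23.275 km
2: 72.985 km
3: 57.211 km
4: 63.467 km
5: 53.049 km
6: 10.191 km
7: 54.368 km
8: 90.567 km
9: 66.686 km
Minimum: 6 at 10.191 km.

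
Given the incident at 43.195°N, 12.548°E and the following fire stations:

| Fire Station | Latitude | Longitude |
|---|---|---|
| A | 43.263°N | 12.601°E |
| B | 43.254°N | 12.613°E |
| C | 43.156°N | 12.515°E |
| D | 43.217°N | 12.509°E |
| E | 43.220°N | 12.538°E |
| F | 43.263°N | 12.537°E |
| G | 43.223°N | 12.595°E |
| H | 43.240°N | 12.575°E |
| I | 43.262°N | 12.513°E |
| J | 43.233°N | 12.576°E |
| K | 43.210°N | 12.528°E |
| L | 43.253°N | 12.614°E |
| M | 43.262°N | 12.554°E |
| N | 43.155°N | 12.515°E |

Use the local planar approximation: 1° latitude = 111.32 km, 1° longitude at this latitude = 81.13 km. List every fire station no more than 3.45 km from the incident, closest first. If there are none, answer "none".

Distances from 43.195°N, 12.548°E:
A: √((0.068·111.32)² + (0.053·81.13)²) = √(57.30127 + 18.48905) = 8.706 km
B: √((0.059·111.32)² + (0.065·81.13)²) = √(43.13705 + 27.80927) = 8.423 km
C: √((-0.039·111.32)² + (-0.033·81.13)²) = √(18.84845 + 7.16788) = 5.101 km
D: √((0.022·111.32)² + (-0.039·81.13)²) = √(5.99780 + 10.01134) = 4.001 km
E: √((0.025·111.32)² + (-0.010·81.13)²) = √(7.74509 + 0.65821) = 2.899 km
F: √((0.068·111.32)² + (-0.011·81.13)²) = √(57.30127 + 0.79643) = 7.622 km
G: √((0.028·111.32)² + (0.047·81.13)²) = √(9.71544 + 14.53981) = 4.925 km
H: √((0.045·111.32)² + (0.027·81.13)²) = √(25.09409 + 4.79833) = 5.467 km
I: √((0.067·111.32)² + (-0.035·81.13)²) = √(55.62833 + 8.06304) = 7.981 km
J: √((0.038·111.32)² + (0.028·81.13)²) = √(17.89425 + 5.16035) = 4.802 km
K: √((0.015·111.32)² + (-0.020·81.13)²) = √(2.78823 + 2.63283) = 2.328 km
L: √((0.058·111.32)² + (0.066·81.13)²) = √(41.68717 + 28.67153) = 8.388 km
M: √((0.067·111.32)² + (0.006·81.13)²) = √(55.62833 + 0.23695) = 7.474 km
N: √((-0.040·111.32)² + (-0.033·81.13)²) = √(19.82743 + 7.16788) = 5.196 km
Threshold 3.45 km: K (2.328 km), E (2.899 km) are within range.

K, E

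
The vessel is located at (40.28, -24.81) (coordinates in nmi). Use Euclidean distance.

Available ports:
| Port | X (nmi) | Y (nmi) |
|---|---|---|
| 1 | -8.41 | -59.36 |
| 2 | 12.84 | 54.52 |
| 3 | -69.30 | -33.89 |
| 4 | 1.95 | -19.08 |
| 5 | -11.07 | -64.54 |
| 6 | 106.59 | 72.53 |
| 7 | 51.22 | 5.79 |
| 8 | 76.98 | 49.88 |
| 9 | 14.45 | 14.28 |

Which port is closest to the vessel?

Distances from (40.28, -24.81):
1: 59.70 nmi
2: 83.94 nmi
3: 109.96 nmi
4: 38.76 nmi
5: 64.93 nmi
6: 117.78 nmi
7: 32.50 nmi
8: 83.22 nmi
9: 46.85 nmi
Minimum: 7 at 32.50 nmi.

7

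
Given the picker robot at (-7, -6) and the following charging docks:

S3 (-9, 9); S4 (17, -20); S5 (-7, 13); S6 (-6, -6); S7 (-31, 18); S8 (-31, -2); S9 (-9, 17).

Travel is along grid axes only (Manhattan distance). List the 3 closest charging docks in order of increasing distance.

Distances from (-7, -6):
S3: |-2| + |15| = 2 + 15 = 17
S4: |24| + |-14| = 24 + 14 = 38
S5: |0| + |19| = 0 + 19 = 19
S6: |1| + |0| = 1 + 0 = 1
S7: |-24| + |24| = 24 + 24 = 48
S8: |-24| + |4| = 24 + 4 = 28
S9: |-2| + |23| = 2 + 23 = 25
Sorted: S6 (1) < S3 (17) < S5 (19) < S9 (25) < S8 (28) < …

S6, S3, S5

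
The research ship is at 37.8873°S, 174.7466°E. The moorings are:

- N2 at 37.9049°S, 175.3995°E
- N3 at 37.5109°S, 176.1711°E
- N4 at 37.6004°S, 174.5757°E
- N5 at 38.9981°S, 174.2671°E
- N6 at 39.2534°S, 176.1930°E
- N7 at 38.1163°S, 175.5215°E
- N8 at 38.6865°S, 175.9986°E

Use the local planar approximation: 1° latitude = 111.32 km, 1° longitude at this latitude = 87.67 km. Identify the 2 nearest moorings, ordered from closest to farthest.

Distances from 37.8873°S, 174.7466°E:
N2: √((-0.0176·111.32)² + (0.6529·87.67)²) = √(3.838590 + 3276.388179) = 57.2733 km
N3: √((0.3764·111.32)² + (1.4245·87.67)²) = √(1755.681063 + 15596.491765) = 131.7276 km
N4: √((0.2869·111.32)² + (-0.1709·87.67)²) = √(1020.017192 + 224.484386) = 35.2775 km
N5: √((-1.1108·111.32)² + (-0.4795·87.67)²) = √(15290.375027 + 1767.173686) = 130.6046 km
N6: √((-1.3661·111.32)² + (1.4464·87.67)²) = √(23126.578121 + 16079.733231) = 198.0058 km
N7: √((-0.2290·111.32)² + (0.7749·87.67)²) = √(649.856340 + 4615.229850) = 72.5609 km
N8: √((-0.7992·111.32)² + (1.2520·87.67)²) = √(7915.117125 + 12047.881045) = 141.2905 km
Sorted: N4 (35.2775 km) < N2 (57.2733 km) < N7 (72.5609 km) < N5 (130.6046 km) < …

N4, N2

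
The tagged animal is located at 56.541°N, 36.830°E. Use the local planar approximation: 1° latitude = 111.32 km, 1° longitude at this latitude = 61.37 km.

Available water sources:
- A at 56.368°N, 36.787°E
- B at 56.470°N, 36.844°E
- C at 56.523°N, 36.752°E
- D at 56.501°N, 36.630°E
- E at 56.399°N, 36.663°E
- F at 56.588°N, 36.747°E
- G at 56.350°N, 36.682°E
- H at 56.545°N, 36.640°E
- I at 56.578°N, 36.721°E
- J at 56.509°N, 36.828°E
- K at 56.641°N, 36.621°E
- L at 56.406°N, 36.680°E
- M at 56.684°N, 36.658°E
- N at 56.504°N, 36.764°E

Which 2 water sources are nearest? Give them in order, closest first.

J, C

Distances from 56.541°N, 36.830°E:
A: 19.438 km
B: 7.950 km
C: 5.189 km
D: 13.057 km
E: 18.839 km
F: 7.302 km
G: 23.121 km
H: 11.669 km
I: 7.856 km
J: 3.564 km
K: 16.983 km
L: 17.624 km
M: 19.100 km
N: 5.777 km
Sorted: J (3.564 km) < C (5.189 km) < N (5.777 km) < F (7.302 km) < …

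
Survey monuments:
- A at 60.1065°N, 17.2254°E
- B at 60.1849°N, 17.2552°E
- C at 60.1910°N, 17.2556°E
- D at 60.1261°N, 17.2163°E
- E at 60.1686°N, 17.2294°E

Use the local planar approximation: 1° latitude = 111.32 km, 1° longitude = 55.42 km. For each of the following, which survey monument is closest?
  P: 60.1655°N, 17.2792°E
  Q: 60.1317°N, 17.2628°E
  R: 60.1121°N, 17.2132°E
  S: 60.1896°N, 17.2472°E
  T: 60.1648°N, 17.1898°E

P→B; Q→D; R→A; S→C; T→E

P at 60.1655°N, 17.2792°E:
  A: √((-0.0590·111.32)² + (-0.0538·55.42)²) = √(43.137048 + 8.889915) = 7.2130 km
  B: √((0.0194·111.32)² + (-0.0240·55.42)²) = √(4.663907 + 1.769113) = 2.5363 km
  C: √((0.0255·111.32)² + (-0.0236·55.42)²) = √(8.057991 + 1.710634) = 3.1255 km
  D: √((-0.0394·111.32)² + (-0.0629·55.42)²) = √(19.237066 + 12.151624) = 5.6026 km
  E: √((0.0031·111.32)² + (-0.0498·55.42)²) = √(0.119088 + 7.617136) = 2.7814 km
  → nearest: B (2.5363 km)
Q at 60.1317°N, 17.2628°E:
  A: √((-0.0252·111.32)² + (-0.0374·55.42)²) = √(7.869506 + 4.296118) = 3.4879 km
  B: √((0.0532·111.32)² + (-0.0076·55.42)²) = √(35.072737 + 0.177403) = 5.9372 km
  C: √((0.0593·111.32)² + (-0.0072·55.42)²) = √(43.576845 + 0.159220) = 6.6133 km
  D: √((-0.0056·111.32)² + (-0.0465·55.42)²) = √(0.388618 + 6.641084) = 2.6514 km
  E: √((0.0369·111.32)² + (-0.0334·55.42)²) = √(16.873265 + 3.426305) = 4.5055 km
  → nearest: D (2.6514 km)
R at 60.1121°N, 17.2132°E:
  A: √((-0.0056·111.32)² + (0.0122·55.42)²) = √(0.388618 + 0.457144) = 0.9197 km
  B: √((0.0728·111.32)² + (0.0420·55.42)²) = √(65.676372 + 5.417908) = 8.4317 km
  C: √((0.0789·111.32)² + (0.0424·55.42)²) = √(77.143689 + 5.521598) = 9.0920 km
  D: √((0.0140·111.32)² + (0.0031·55.42)²) = √(2.428860 + 0.029516) = 1.5679 km
  E: √((0.0565·111.32)² + (0.0162·55.42)²) = √(39.558817 + 0.806052) = 6.3533 km
  → nearest: A (0.9197 km)
S at 60.1896°N, 17.2472°E:
  A: √((-0.0831·111.32)² + (-0.0218·55.42)²) = √(85.575302 + 1.459641) = 9.3293 km
  B: √((-0.0047·111.32)² + (0.0080·55.42)²) = √(0.273742 + 0.196568) = 0.6858 km
  C: √((0.0014·111.32)² + (0.0084·55.42)²) = √(0.024289 + 0.216716) = 0.4909 km
  D: √((-0.0635·111.32)² + (-0.0309·55.42)²) = √(49.968216 + 2.932581) = 7.2733 km
  E: √((-0.0210·111.32)² + (-0.0178·55.42)²) = √(5.464935 + 0.973135) = 2.5373 km
  → nearest: C (0.4909 km)
T at 60.1648°N, 17.1898°E:
  A: √((-0.0583·111.32)² + (0.0356·55.42)²) = √(42.119529 + 3.892540) = 6.7832 km
  B: √((0.0201·111.32)² + (0.0654·55.42)²) = √(5.006549 + 13.136768) = 4.2595 km
  C: √((0.0262·111.32)² + (0.0658·55.42)²) = √(8.506462 + 13.297954) = 4.6695 km
  D: √((-0.0387·111.32)² + (0.0265·55.42)²) = √(18.559588 + 2.156874) = 4.5515 km
  E: √((0.0038·111.32)² + (0.0396·55.42)²) = √(0.178943 + 4.816410) = 2.2350 km
  → nearest: E (2.2350 km)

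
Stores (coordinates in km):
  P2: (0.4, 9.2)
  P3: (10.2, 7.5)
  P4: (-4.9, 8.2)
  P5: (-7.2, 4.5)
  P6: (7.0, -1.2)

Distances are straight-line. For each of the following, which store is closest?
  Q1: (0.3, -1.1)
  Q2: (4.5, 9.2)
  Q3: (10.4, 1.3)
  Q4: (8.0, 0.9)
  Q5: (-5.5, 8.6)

Q1→P6; Q2→P2; Q3→P6; Q4→P6; Q5→P4

Q1 at (0.3, -1.1):
  P2: √((0.1)² + (10.3)²) = √(0.0100 + 106.0900) = 10.30 km
  P3: √((9.9)² + (8.6)²) = √(98.0100 + 73.9600) = 13.11 km
  P4: √((-5.2)² + (9.3)²) = √(27.0400 + 86.4900) = 10.66 km
  P5: √((-7.5)² + (5.6)²) = √(56.2500 + 31.3600) = 9.36 km
  P6: √((6.7)² + (-0.1)²) = √(44.8900 + 0.0100) = 6.70 km
  → nearest: P6 (6.70 km)
Q2 at (4.5, 9.2):
  P2: √((-4.1)² + (0.0)²) = √(16.8100 + 0.0000) = 4.10 km
  P3: √((5.7)² + (-1.7)²) = √(32.4900 + 2.8900) = 5.95 km
  P4: √((-9.4)² + (-1.0)²) = √(88.3600 + 1.0000) = 9.45 km
  P5: √((-11.7)² + (-4.7)²) = √(136.8900 + 22.0900) = 12.61 km
  P6: √((2.5)² + (-10.4)²) = √(6.2500 + 108.1600) = 10.70 km
  → nearest: P2 (4.10 km)
Q3 at (10.4, 1.3):
  P2: √((-10.0)² + (7.9)²) = √(100.0000 + 62.4100) = 12.74 km
  P3: √((-0.2)² + (6.2)²) = √(0.0400 + 38.4400) = 6.20 km
  P4: √((-15.3)² + (6.9)²) = √(234.0900 + 47.6100) = 16.78 km
  P5: √((-17.6)² + (3.2)²) = √(309.7600 + 10.2400) = 17.89 km
  P6: √((-3.4)² + (-2.5)²) = √(11.5600 + 6.2500) = 4.22 km
  → nearest: P6 (4.22 km)
Q4 at (8.0, 0.9):
  P2: √((-7.6)² + (8.3)²) = √(57.7600 + 68.8900) = 11.25 km
  P3: √((2.2)² + (6.6)²) = √(4.8400 + 43.5600) = 6.96 km
  P4: √((-12.9)² + (7.3)²) = √(166.4100 + 53.2900) = 14.82 km
  P5: √((-15.2)² + (3.6)²) = √(231.0400 + 12.9600) = 15.62 km
  P6: √((-1.0)² + (-2.1)²) = √(1.0000 + 4.4100) = 2.33 km
  → nearest: P6 (2.33 km)
Q5 at (-5.5, 8.6):
  P2: √((5.9)² + (0.6)²) = √(34.8100 + 0.3600) = 5.93 km
  P3: √((15.7)² + (-1.1)²) = √(246.4900 + 1.2100) = 15.74 km
  P4: √((0.6)² + (-0.4)²) = √(0.3600 + 0.1600) = 0.72 km
  P5: √((-1.7)² + (-4.1)²) = √(2.8900 + 16.8100) = 4.44 km
  P6: √((12.5)² + (-9.8)²) = √(156.2500 + 96.0400) = 15.88 km
  → nearest: P4 (0.72 km)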